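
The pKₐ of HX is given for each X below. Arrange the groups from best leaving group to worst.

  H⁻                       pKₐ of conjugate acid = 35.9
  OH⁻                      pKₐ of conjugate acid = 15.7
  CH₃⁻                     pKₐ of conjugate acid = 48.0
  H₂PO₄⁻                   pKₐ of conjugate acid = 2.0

Lower conjugate-acid pKₐ ⇒ weaker base ⇒ better leaving group.
Sorting by the given values: H₂PO₄⁻ (2.0), OH⁻ (15.7), H⁻ (35.9), CH₃⁻ (48.0).

H₂PO₄⁻ > OH⁻ > H⁻ > CH₃⁻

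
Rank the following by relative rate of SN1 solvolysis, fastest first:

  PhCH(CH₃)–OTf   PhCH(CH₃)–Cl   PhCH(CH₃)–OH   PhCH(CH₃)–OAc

PhCH(CH₃)–OTf > PhCH(CH₃)–Cl > PhCH(CH₃)–OAc > PhCH(CH₃)–OH

With the same alkyl group throughout, only the leaving group differentiates the rates.
The more stable X⁻ (or X) is on its own — i.e. the weaker a base it is — the better a leaving group it makes.
PhCH(CH₃)–OTf loses OTf⁻: pKₐ(CF₃SO₃H (triflic acid)) ≈ -14
PhCH(CH₃)–Cl loses Cl⁻: pKₐ(HCl) ≈ -7
PhCH(CH₃)–OAc loses AcO⁻: pKₐ(CH₃COOH) ≈ 4.8
PhCH(CH₃)–OH loses OH⁻: pKₐ(H₂O) ≈ 15.7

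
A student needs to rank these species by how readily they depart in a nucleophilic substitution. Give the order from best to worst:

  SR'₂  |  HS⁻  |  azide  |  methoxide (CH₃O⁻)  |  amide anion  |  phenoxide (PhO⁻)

SR'₂ > azide > HS⁻ > phenoxide (PhO⁻) > methoxide (CH₃O⁻) > amide anion

Rank by basicity of the departing species: weakest base leaves most easily.
SR'₂: pKₐ(R'₂SH⁺) ≈ -7 — neutral; leaves from a sulfonium salt (R–SR'₂⁺)
azide: pKₐ(HN₃) ≈ 4.7 — linear, resonance-stabilised
HS⁻: pKₐ(H₂S) ≈ 7 — larger and more polarisable than the oxygen analogue
phenoxide (PhO⁻): pKₐ(C₆H₅OH (phenol)) ≈ 10 — resonance into the ring helps, but still a poor LG
methoxide (CH₃O⁻): pKₐ(CH₃OH) ≈ 15.5 — strong base; alkoxides do not leave unassisted
amide anion: pKₐ(NH₃) ≈ 38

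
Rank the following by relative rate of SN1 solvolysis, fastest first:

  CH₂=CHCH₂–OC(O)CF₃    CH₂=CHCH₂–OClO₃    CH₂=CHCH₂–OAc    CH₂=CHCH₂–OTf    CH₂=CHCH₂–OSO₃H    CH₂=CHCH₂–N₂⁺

CH₂=CHCH₂–N₂⁺ > CH₂=CHCH₂–OTf > CH₂=CHCH₂–OClO₃ > CH₂=CHCH₂–OSO₃H > CH₂=CHCH₂–OC(O)CF₃ > CH₂=CHCH₂–OAc

With the same alkyl group throughout, only the leaving group differentiates the rates.
The more stable X⁻ (or X) is on its own — i.e. the weaker a base it is — the better a leaving group it makes.
CH₂=CHCH₂–N₂⁺ loses N₂: no meaningful conjugate acid; N₂ departs as an exceptionally stable neutral molecule
CH₂=CHCH₂–OTf loses OTf⁻: pKₐ(CF₃SO₃H (triflic acid)) ≈ -14
CH₂=CHCH₂–OClO₃ loses ClO₄⁻: pKₐ(HClO₄) ≈ -10
CH₂=CHCH₂–OSO₃H loses HSO₄⁻: pKₐ(H₂SO₄) ≈ -3
CH₂=CHCH₂–OC(O)CF₃ loses CF₃COO⁻: pKₐ(CF₃COOH) ≈ 0.2
CH₂=CHCH₂–OAc loses AcO⁻: pKₐ(CH₃COOH) ≈ 4.8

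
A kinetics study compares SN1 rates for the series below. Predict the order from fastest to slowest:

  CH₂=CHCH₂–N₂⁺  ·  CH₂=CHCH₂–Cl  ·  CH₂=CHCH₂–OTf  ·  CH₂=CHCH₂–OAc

CH₂=CHCH₂–N₂⁺ > CH₂=CHCH₂–OTf > CH₂=CHCH₂–Cl > CH₂=CHCH₂–OAc

The skeletons are identical, so relative rate is governed entirely by leaving-group ability.
A good leaving group is a weak base: the lower the pKₐ of its conjugate acid, the more readily it departs.
CH₂=CHCH₂–N₂⁺ loses N₂: no meaningful conjugate acid; N₂ departs as an exceptionally stable neutral molecule
CH₂=CHCH₂–OTf loses OTf⁻: pKₐ(CF₃SO₃H (triflic acid)) ≈ -14
CH₂=CHCH₂–Cl loses Cl⁻: pKₐ(HCl) ≈ -7
CH₂=CHCH₂–OAc loses AcO⁻: pKₐ(CH₃COOH) ≈ 4.8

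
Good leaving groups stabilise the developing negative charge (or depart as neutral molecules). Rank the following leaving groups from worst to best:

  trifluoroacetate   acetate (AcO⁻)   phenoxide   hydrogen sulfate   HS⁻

phenoxide < HS⁻ < acetate (AcO⁻) < trifluoroacetate < hydrogen sulfate

hydrogen sulfate: pKₐ(H₂SO₄) ≈ -3 — conjugate base of a strong mineral acid
trifluoroacetate: pKₐ(CF₃COOH) ≈ 0.2 — strongly electron-withdrawing CF₃ stabilises the carboxylate
acetate (AcO⁻): pKₐ(CH₃COOH) ≈ 4.8 — resonance-stabilised but still a weak base
HS⁻: pKₐ(H₂S) ≈ 7
phenoxide: pKₐ(C₆H₅OH (phenol)) ≈ 10 — resonance into the ring helps, but still a poor LG
Reversing gives the worst-to-best order requested.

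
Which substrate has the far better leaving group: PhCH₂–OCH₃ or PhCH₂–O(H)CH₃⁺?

PhCH₂–O(H)CH₃⁺

From PhCH₂–OCH₃ the departing group would be CH₃O⁻ (pKₐ(CH₃OH) ≈ 15.5). Strong base; alkoxides do not leave unassisted.
From PhCH₂–O(H)CH₃⁺ the leaving group is R'OH (pKₐ(R'OH₂⁺) ≈ -2.4). Neutral; leaves from a protonated ether (an oxonium ion, R–O(H)R'⁺).
(In practice PhCH₂–O(H)CH₃⁺ is made from PhCH₂–OCH₃ by protonation with concentrated HI, allowing neutral methanol, rather than methoxide, to depart.)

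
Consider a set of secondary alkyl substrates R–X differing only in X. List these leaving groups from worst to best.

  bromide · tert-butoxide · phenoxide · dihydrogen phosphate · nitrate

tert-butoxide < phenoxide < dihydrogen phosphate < nitrate < bromide

bromide: pKₐ(HBr) ≈ -9
nitrate: pKₐ(HNO₃) ≈ -1.3
dihydrogen phosphate: pKₐ(H₃PO₄) ≈ 2.1
phenoxide: pKₐ(C₆H₅OH (phenol)) ≈ 10
tert-butoxide: pKₐ(t-BuOH) ≈ 18
Listed from poorest to best leaving group as asked.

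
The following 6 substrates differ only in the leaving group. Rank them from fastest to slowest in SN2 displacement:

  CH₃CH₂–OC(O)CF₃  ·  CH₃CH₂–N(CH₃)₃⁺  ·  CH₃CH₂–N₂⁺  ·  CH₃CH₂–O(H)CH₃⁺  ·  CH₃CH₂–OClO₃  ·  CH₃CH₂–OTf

With the same alkyl group throughout, only the leaving group differentiates the rates.
Rank by basicity of the departing species: weakest base leaves most easily.
CH₃CH₂–N₂⁺ loses N₂: no meaningful conjugate acid; N₂ departs as an exceptionally stable neutral molecule
CH₃CH₂–OTf loses OTf⁻: pKₐ(CF₃SO₃H (triflic acid)) ≈ -14
CH₃CH₂–OClO₃ loses ClO₄⁻: pKₐ(HClO₄) ≈ -10
CH₃CH₂–O(H)CH₃⁺ loses R'OH: pKₐ(R'OH₂⁺) ≈ -2.4
CH₃CH₂–OC(O)CF₃ loses CF₃COO⁻: pKₐ(CF₃COOH) ≈ 0.2
CH₃CH₂–N(CH₃)₃⁺ loses NR'₃: pKₐ(R'₃NH⁺) ≈ 10.7

CH₃CH₂–N₂⁺ > CH₃CH₂–OTf > CH₃CH₂–OClO₃ > CH₃CH₂–O(H)CH₃⁺ > CH₃CH₂–OC(O)CF₃ > CH₃CH₂–N(CH₃)₃⁺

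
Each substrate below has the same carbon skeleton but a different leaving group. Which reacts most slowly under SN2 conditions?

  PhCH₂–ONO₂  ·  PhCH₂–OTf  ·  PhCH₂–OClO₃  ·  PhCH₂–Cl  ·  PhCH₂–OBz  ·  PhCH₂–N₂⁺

Same R in every case — rank the leaving groups.
Leaving-group ability tracks the stability of the departed species; conjugate-acid pKₐ is the usual yardstick (lower pKₐ → better LG).
PhCH₂–N₂⁺ loses N₂: no meaningful conjugate acid; N₂ departs as an exceptionally stable neutral molecule
PhCH₂–OTf loses OTf⁻: pKₐ(CF₃SO₃H (triflic acid)) ≈ -14
PhCH₂–OClO₃ loses ClO₄⁻: pKₐ(HClO₄) ≈ -10
PhCH₂–Cl loses Cl⁻: pKₐ(HCl) ≈ -7
PhCH₂–ONO₂ loses NO₃⁻: pKₐ(HNO₃) ≈ -1.3
PhCH₂–OBz loses PhCOO⁻: pKₐ(C₆H₅COOH) ≈ 4.2

PhCH₂–OBz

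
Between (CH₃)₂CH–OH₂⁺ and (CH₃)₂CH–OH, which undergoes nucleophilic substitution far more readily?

From (CH₃)₂CH–OH the departing group would be OH⁻ (pKₐ(H₂O) ≈ 15.7). Strong base; essentially never leaves without prior activation.
From (CH₃)₂CH–OH₂⁺ the leaving group is H₂O (pKₐ(H₃O⁺) ≈ -1.7). Neutral; leaves from a protonated alcohol (R–OH₂⁺).
(In practice (CH₃)₂CH–OH₂⁺ is made from (CH₃)₂CH–OH by protonation with strong acid, converting the leaving group from hydroxide to neutral water.)

(CH₃)₂CH–OH₂⁺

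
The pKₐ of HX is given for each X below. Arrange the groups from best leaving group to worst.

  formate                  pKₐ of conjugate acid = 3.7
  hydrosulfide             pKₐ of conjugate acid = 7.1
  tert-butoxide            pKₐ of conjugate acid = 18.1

Lower conjugate-acid pKₐ ⇒ weaker base ⇒ better leaving group.
Sorting by the given values: formate (3.7), hydrosulfide (7.1), tert-butoxide (18.1).

formate > hydrosulfide > tert-butoxide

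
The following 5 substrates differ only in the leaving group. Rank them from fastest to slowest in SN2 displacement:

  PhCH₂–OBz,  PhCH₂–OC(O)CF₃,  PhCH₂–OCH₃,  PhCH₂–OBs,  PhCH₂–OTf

PhCH₂–OTf > PhCH₂–OBs > PhCH₂–OC(O)CF₃ > PhCH₂–OBz > PhCH₂–OCH₃

With the same alkyl group throughout, only the leaving group differentiates the rates.
A good leaving group is a weak base: the lower the pKₐ of its conjugate acid, the more readily it departs.
PhCH₂–OTf loses OTf⁻: pKₐ(CF₃SO₃H (triflic acid)) ≈ -14
PhCH₂–OBs loses OBs⁻: pKₐ(p-BrC₆H₄SO₃H) ≈ -2.8
PhCH₂–OC(O)CF₃ loses CF₃COO⁻: pKₐ(CF₃COOH) ≈ 0.2
PhCH₂–OBz loses PhCOO⁻: pKₐ(C₆H₅COOH) ≈ 4.2
PhCH₂–OCH₃ loses CH₃O⁻: pKₐ(CH₃OH) ≈ 15.5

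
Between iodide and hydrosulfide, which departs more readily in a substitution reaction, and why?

iodide is the better leaving group.
pKₐ(HI) ≈ -10 versus pKₐ(H₂S) ≈ 7: iodide is the much weaker base.
Large, highly polarisable; very weak base.

iodide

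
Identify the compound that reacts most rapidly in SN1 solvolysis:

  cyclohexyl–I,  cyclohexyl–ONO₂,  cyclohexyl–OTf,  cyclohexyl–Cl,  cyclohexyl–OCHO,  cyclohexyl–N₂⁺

With the same alkyl group throughout, only the leaving group differentiates the rates.
A good leaving group is a weak base: the lower the pKₐ of its conjugate acid, the more readily it departs.
cyclohexyl–N₂⁺ loses N₂: no meaningful conjugate acid; N₂ departs as an exceptionally stable neutral molecule
cyclohexyl–OTf loses OTf⁻: pKₐ(CF₃SO₃H (triflic acid)) ≈ -14
cyclohexyl–I loses I⁻: pKₐ(HI) ≈ -10
cyclohexyl–Cl loses Cl⁻: pKₐ(HCl) ≈ -7
cyclohexyl–ONO₂ loses NO₃⁻: pKₐ(HNO₃) ≈ -1.3
cyclohexyl–OCHO loses HCOO⁻: pKₐ(HCOOH) ≈ 3.8

cyclohexyl–N₂⁺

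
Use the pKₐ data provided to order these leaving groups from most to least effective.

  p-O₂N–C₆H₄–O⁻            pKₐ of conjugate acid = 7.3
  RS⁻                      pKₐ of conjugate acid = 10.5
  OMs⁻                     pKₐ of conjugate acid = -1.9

OMs⁻ > p-O₂N–C₆H₄–O⁻ > RS⁻

Lower conjugate-acid pKₐ ⇒ weaker base ⇒ better leaving group.
Sorting by the given values: OMs⁻ (-1.9), p-O₂N–C₆H₄–O⁻ (7.3), RS⁻ (10.5).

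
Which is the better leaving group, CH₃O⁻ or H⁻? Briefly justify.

CH₃O⁻

CH₃O⁻ is the better leaving group.
pKₐ(CH₃OH) ≈ 15.5 versus pKₐ(H₂) ≈ 36: CH₃O⁻ is the much weaker base.
Strong base; alkoxides do not leave unassisted.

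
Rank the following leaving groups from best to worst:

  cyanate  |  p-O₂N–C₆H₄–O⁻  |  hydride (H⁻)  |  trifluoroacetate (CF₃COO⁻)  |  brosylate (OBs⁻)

A good leaving group is a weak base: the lower the pKₐ of its conjugate acid, the more readily it departs.
brosylate (OBs⁻): pKₐ(p-BrC₆H₄SO₃H) ≈ -2.8 — arenesulfonate with a p-bromo substituent
trifluoroacetate (CF₃COO⁻): pKₐ(CF₃COOH) ≈ 0.2
cyanate: pKₐ(HOCN) ≈ 3.5
p-O₂N–C₆H₄–O⁻: pKₐ(p-nitrophenol) ≈ 7.2 — nitro group delocalises the charge; the classic chromogenic LG
hydride (H⁻): pKₐ(H₂) ≈ 36

brosylate (OBs⁻) > trifluoroacetate (CF₃COO⁻) > cyanate > p-O₂N–C₆H₄–O⁻ > hydride (H⁻)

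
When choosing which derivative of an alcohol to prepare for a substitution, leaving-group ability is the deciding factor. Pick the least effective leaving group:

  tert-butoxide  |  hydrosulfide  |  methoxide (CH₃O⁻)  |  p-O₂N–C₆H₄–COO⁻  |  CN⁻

tert-butoxide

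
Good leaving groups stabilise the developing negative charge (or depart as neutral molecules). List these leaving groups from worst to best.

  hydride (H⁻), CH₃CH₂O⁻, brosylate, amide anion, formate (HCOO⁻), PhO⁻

amide anion < hydride (H⁻) < CH₃CH₂O⁻ < PhO⁻ < formate (HCOO⁻) < brosylate

Leaving-group ability tracks the stability of the departed species; conjugate-acid pKₐ is the usual yardstick (lower pKₐ → better LG).
brosylate: pKₐ(p-BrC₆H₄SO₃H) ≈ -2.8
formate (HCOO⁻): pKₐ(HCOOH) ≈ 3.8
PhO⁻: pKₐ(C₆H₅OH (phenol)) ≈ 10
CH₃CH₂O⁻: pKₐ(CH₃CH₂OH) ≈ 16
hydride (H⁻): pKₐ(H₂) ≈ 36
amide anion: pKₐ(NH₃) ≈ 38
Reversing gives the worst-to-best order requested.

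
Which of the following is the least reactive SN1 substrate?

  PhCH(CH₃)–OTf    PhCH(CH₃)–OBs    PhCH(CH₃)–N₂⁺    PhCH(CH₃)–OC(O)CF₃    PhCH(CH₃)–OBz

PhCH(CH₃)–OBz

The skeletons are identical, so relative rate is governed entirely by leaving-group ability.
A good leaving group is a weak base: the lower the pKₐ of its conjugate acid, the more readily it departs.
PhCH(CH₃)–N₂⁺ loses N₂: no meaningful conjugate acid; N₂ departs as an exceptionally stable neutral molecule
PhCH(CH₃)–OTf loses OTf⁻: pKₐ(CF₃SO₃H (triflic acid)) ≈ -14
PhCH(CH₃)–OBs loses OBs⁻: pKₐ(p-BrC₆H₄SO₃H) ≈ -2.8
PhCH(CH₃)–OC(O)CF₃ loses CF₃COO⁻: pKₐ(CF₃COOH) ≈ 0.2
PhCH(CH₃)–OBz loses PhCOO⁻: pKₐ(C₆H₅COOH) ≈ 4.2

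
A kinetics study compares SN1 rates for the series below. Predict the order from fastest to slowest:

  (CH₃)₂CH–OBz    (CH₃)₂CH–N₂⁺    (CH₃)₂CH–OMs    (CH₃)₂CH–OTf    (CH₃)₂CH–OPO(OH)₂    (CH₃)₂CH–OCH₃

With the same alkyl group throughout, only the leaving group differentiates the rates.
Rank by basicity of the departing species: weakest base leaves most easily.
(CH₃)₂CH–N₂⁺ loses N₂: no meaningful conjugate acid; N₂ departs as an exceptionally stable neutral molecule
(CH₃)₂CH–OTf loses OTf⁻: pKₐ(CF₃SO₃H (triflic acid)) ≈ -14
(CH₃)₂CH–OMs loses OMs⁻: pKₐ(CH₃SO₃H (MsOH)) ≈ -1.9
(CH₃)₂CH–OPO(OH)₂ loses H₂PO₄⁻: pKₐ(H₃PO₄) ≈ 2.1
(CH₃)₂CH–OBz loses PhCOO⁻: pKₐ(C₆H₅COOH) ≈ 4.2
(CH₃)₂CH–OCH₃ loses CH₃O⁻: pKₐ(CH₃OH) ≈ 15.5

(CH₃)₂CH–N₂⁺ > (CH₃)₂CH–OTf > (CH₃)₂CH–OMs > (CH₃)₂CH–OPO(OH)₂ > (CH₃)₂CH–OBz > (CH₃)₂CH–OCH₃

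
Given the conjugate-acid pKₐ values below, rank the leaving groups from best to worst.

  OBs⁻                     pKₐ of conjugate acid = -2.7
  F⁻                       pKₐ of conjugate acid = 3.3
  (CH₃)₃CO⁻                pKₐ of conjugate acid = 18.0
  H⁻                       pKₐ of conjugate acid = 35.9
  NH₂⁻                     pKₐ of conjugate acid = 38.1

OBs⁻ > F⁻ > (CH₃)₃CO⁻ > H⁻ > NH₂⁻

Lower conjugate-acid pKₐ ⇒ weaker base ⇒ better leaving group.
Sorting by the given values: OBs⁻ (-2.7), F⁻ (3.3), (CH₃)₃CO⁻ (18.0), H⁻ (35.9), NH₂⁻ (38.1).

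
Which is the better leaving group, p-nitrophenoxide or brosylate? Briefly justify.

brosylate

brosylate is the better leaving group.
pKₐ(p-BrC₆H₄SO₃H) ≈ -2.8 versus pKₐ(p-nitrophenol) ≈ 7.2: brosylate is the much weaker base.
Arenesulfonate with a p-bromo substituent.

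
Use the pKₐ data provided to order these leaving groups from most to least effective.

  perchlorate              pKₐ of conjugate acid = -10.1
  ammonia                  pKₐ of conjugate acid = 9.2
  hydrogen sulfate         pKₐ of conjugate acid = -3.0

Lower conjugate-acid pKₐ ⇒ weaker base ⇒ better leaving group.
Sorting by the given values: perchlorate (-10.1), hydrogen sulfate (-3.0), ammonia (9.2).

perchlorate > hydrogen sulfate > ammonia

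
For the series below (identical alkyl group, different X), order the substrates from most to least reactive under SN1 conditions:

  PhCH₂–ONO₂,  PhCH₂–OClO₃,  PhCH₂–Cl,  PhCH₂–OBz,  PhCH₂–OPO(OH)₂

Identical carbon frameworks mean the comparison reduces to leaving-group quality.
The more stable X⁻ (or X) is on its own — i.e. the weaker a base it is — the better a leaving group it makes.
PhCH₂–OClO₃ loses ClO₄⁻: pKₐ(HClO₄) ≈ -10
PhCH₂–Cl loses Cl⁻: pKₐ(HCl) ≈ -7
PhCH₂–ONO₂ loses NO₃⁻: pKₐ(HNO₃) ≈ -1.3
PhCH₂–OPO(OH)₂ loses H₂PO₄⁻: pKₐ(H₃PO₄) ≈ 2.1
PhCH₂–OBz loses PhCOO⁻: pKₐ(C₆H₅COOH) ≈ 4.2

PhCH₂–OClO₃ > PhCH₂–Cl > PhCH₂–ONO₂ > PhCH₂–OPO(OH)₂ > PhCH₂–OBz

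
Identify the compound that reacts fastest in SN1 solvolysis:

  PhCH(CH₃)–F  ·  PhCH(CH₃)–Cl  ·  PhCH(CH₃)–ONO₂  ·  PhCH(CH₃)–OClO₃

With the same alkyl group throughout, only the leaving group differentiates the rates.
Leaving-group ability tracks the stability of the departed species; conjugate-acid pKₐ is the usual yardstick (lower pKₐ → better LG).
PhCH(CH₃)–OClO₃ loses ClO₄⁻: pKₐ(HClO₄) ≈ -10
PhCH(CH₃)–Cl loses Cl⁻: pKₐ(HCl) ≈ -7
PhCH(CH₃)–ONO₂ loses NO₃⁻: pKₐ(HNO₃) ≈ -1.3
PhCH(CH₃)–F loses F⁻: pKₐ(HF) ≈ 3.2

PhCH(CH₃)–OClO₃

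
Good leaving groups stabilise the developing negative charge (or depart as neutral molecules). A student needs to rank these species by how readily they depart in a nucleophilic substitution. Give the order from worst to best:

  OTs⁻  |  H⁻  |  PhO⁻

H⁻ < PhO⁻ < OTs⁻

OTs⁻: pKₐ(p-CH₃C₆H₄SO₃H (TsOH)) ≈ -2.8 — resonance-delocalised arenesulfonate
PhO⁻: pKₐ(C₆H₅OH (phenol)) ≈ 10 — resonance into the ring helps, but still a poor LG
H⁻: pKₐ(H₂) ≈ 36 — extremely strong base; leaves only in special hydride-transfer contexts
Listed from poorest to best leaving group as asked.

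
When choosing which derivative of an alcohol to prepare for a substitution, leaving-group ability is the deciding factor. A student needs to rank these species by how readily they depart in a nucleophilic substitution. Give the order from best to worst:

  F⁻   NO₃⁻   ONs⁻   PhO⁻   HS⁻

The more stable X⁻ (or X) is on its own — i.e. the weaker a base it is — the better a leaving group it makes.
ONs⁻: pKₐ(p-O₂NC₆H₄SO₃H) ≈ -3.5 — p-nitro group further stabilises the sulfonate
NO₃⁻: pKₐ(HNO₃) ≈ -1.3 — resonance-delocalised over three oxygens
F⁻: pKₐ(HF) ≈ 3.2
HS⁻: pKₐ(H₂S) ≈ 7
PhO⁻: pKₐ(C₆H₅OH (phenol)) ≈ 10 — resonance into the ring helps, but still a poor LG

ONs⁻ > NO₃⁻ > F⁻ > HS⁻ > PhO⁻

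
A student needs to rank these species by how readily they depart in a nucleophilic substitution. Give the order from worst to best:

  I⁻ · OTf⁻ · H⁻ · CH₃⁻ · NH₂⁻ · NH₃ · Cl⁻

CH₃⁻ < NH₂⁻ < H⁻ < NH₃ < Cl⁻ < I⁻ < OTf⁻

Leaving-group ability tracks the stability of the departed species; conjugate-acid pKₐ is the usual yardstick (lower pKₐ → better LG).
OTf⁻: pKₐ(CF₃SO₃H (triflic acid)) ≈ -14 — charge spread over three oxygens and a CF₃ group; the premier leaving group in synthesis
I⁻: pKₐ(HI) ≈ -10 — large, highly polarisable; very weak base
Cl⁻: pKₐ(HCl) ≈ -7
NH₃: pKₐ(NH₄⁺) ≈ 9.2 — neutral but moderately basic; leaves from R–NH₃⁺
H⁻: pKₐ(H₂) ≈ 36 — extremely strong base; leaves only in special hydride-transfer contexts
NH₂⁻: pKₐ(NH₃) ≈ 38 — extremely strong base; never a leaving group
CH₃⁻: pKₐ(CH₄) ≈ 48 — unstabilised carbanion; the worst conceivable leaving group
Reversing gives the worst-to-best order requested.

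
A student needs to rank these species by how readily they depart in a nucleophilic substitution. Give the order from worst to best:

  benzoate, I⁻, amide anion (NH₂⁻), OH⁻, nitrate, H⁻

Rank by basicity of the departing species: weakest base leaves most easily.
I⁻: pKₐ(HI) ≈ -10
nitrate: pKₐ(HNO₃) ≈ -1.3
benzoate: pKₐ(C₆H₅COOH) ≈ 4.2
OH⁻: pKₐ(H₂O) ≈ 15.7
H⁻: pKₐ(H₂) ≈ 36
amide anion (NH₂⁻): pKₐ(NH₃) ≈ 38
The question asks for worst first, so the sequence is read in increasing leaving-group ability.

amide anion (NH₂⁻) < H⁻ < OH⁻ < benzoate < nitrate < I⁻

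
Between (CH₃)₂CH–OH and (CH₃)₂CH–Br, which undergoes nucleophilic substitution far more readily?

(CH₃)₂CH–Br

From (CH₃)₂CH–OH the departing group would be OH⁻ (pKₐ(H₂O) ≈ 15.7). Strong base; essentially never leaves without prior activation.
From (CH₃)₂CH–Br the leaving group is Br⁻ (pKₐ(HBr) ≈ -9). Weak base; good leaving group.
(In practice (CH₃)₂CH–Br is made from (CH₃)₂CH–OH by treatment with PBr₃, replacing the hydroxyl with bromide.)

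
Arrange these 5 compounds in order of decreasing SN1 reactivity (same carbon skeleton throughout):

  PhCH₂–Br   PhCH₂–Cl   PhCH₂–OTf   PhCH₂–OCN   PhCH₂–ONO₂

PhCH₂–OTf > PhCH₂–Br > PhCH₂–Cl > PhCH₂–ONO₂ > PhCH₂–OCN

With the same alkyl group throughout, only the leaving group differentiates the rates.
Rank by basicity of the departing species: weakest base leaves most easily.
PhCH₂–OTf loses OTf⁻: pKₐ(CF₃SO₃H (triflic acid)) ≈ -14
PhCH₂–Br loses Br⁻: pKₐ(HBr) ≈ -9
PhCH₂–Cl loses Cl⁻: pKₐ(HCl) ≈ -7
PhCH₂–ONO₂ loses NO₃⁻: pKₐ(HNO₃) ≈ -1.3
PhCH₂–OCN loses NCO⁻: pKₐ(HOCN) ≈ 3.5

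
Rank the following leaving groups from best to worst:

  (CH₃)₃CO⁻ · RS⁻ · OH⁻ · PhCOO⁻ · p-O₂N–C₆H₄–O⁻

PhCOO⁻ > p-O₂N–C₆H₄–O⁻ > RS⁻ > OH⁻ > (CH₃)₃CO⁻

PhCOO⁻: pKₐ(C₆H₅COOH) ≈ 4.2
p-O₂N–C₆H₄–O⁻: pKₐ(p-nitrophenol) ≈ 7.2
RS⁻: pKₐ(RSH (a thiol)) ≈ 10.5 — moderately basic; rarely leaves without activation
OH⁻: pKₐ(H₂O) ≈ 15.7 — strong base; essentially never leaves without prior activation
(CH₃)₃CO⁻: pKₐ(t-BuOH) ≈ 18 — bulky, strongly basic alkoxide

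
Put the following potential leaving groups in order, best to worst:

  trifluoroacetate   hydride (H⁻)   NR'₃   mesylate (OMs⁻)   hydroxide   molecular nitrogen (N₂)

The more stable X⁻ (or X) is on its own — i.e. the weaker a base it is — the better a leaving group it makes.
molecular nitrogen (N₂): no meaningful conjugate acid; N₂ departs as an exceptionally stable neutral molecule
mesylate (OMs⁻): pKₐ(CH₃SO₃H (MsOH)) ≈ -1.9
trifluoroacetate: pKₐ(CF₃COOH) ≈ 0.2
NR'₃: pKₐ(R'₃NH⁺) ≈ 10.7
hydroxide: pKₐ(H₂O) ≈ 15.7
hydride (H⁻): pKₐ(H₂) ≈ 36

molecular nitrogen (N₂) > mesylate (OMs⁻) > trifluoroacetate > NR'₃ > hydroxide > hydride (H⁻)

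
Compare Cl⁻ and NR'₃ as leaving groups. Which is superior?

Cl⁻ is the better leaving group.
pKₐ(HCl) ≈ -7 versus pKₐ(R'₃NH⁺) ≈ 10.7: Cl⁻ is the much weaker base.
Moderately weak base.

Cl⁻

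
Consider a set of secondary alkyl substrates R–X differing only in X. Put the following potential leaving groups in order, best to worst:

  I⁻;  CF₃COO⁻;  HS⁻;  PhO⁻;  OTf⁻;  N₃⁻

OTf⁻ > I⁻ > CF₃COO⁻ > N₃⁻ > HS⁻ > PhO⁻

OTf⁻: pKₐ(CF₃SO₃H (triflic acid)) ≈ -14
I⁻: pKₐ(HI) ≈ -10
CF₃COO⁻: pKₐ(CF₃COOH) ≈ 0.2
N₃⁻: pKₐ(HN₃) ≈ 4.7
HS⁻: pKₐ(H₂S) ≈ 7
PhO⁻: pKₐ(C₆H₅OH (phenol)) ≈ 10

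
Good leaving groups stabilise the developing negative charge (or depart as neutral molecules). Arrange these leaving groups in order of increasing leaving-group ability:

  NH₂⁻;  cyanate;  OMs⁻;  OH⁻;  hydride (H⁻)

NH₂⁻ < hydride (H⁻) < OH⁻ < cyanate < OMs⁻

Rank by basicity of the departing species: weakest base leaves most easily.
OMs⁻: pKₐ(CH₃SO₃H (MsOH)) ≈ -1.9
cyanate: pKₐ(HOCN) ≈ 3.5
OH⁻: pKₐ(H₂O) ≈ 15.7
hydride (H⁻): pKₐ(H₂) ≈ 36
NH₂⁻: pKₐ(NH₃) ≈ 38
Reversing gives the worst-to-best order requested.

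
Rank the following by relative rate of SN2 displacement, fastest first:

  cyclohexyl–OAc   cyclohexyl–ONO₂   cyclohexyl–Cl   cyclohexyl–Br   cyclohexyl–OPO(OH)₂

With the same alkyl group throughout, only the leaving group differentiates the rates.
Rank by basicity of the departing species: weakest base leaves most easily.
cyclohexyl–Br loses Br⁻: pKₐ(HBr) ≈ -9
cyclohexyl–Cl loses Cl⁻: pKₐ(HCl) ≈ -7
cyclohexyl–ONO₂ loses NO₃⁻: pKₐ(HNO₃) ≈ -1.3
cyclohexyl–OPO(OH)₂ loses H₂PO₄⁻: pKₐ(H₃PO₄) ≈ 2.1
cyclohexyl–OAc loses AcO⁻: pKₐ(CH₃COOH) ≈ 4.8

cyclohexyl–Br > cyclohexyl–Cl > cyclohexyl–ONO₂ > cyclohexyl–OPO(OH)₂ > cyclohexyl–OAc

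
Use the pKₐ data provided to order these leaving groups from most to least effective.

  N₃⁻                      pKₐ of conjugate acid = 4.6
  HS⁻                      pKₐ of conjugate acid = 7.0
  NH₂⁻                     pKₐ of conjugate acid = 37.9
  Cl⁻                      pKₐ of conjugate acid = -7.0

Cl⁻ > N₃⁻ > HS⁻ > NH₂⁻

Lower conjugate-acid pKₐ ⇒ weaker base ⇒ better leaving group.
Sorting by the given values: Cl⁻ (-7.0), N₃⁻ (4.6), HS⁻ (7.0), NH₂⁻ (37.9).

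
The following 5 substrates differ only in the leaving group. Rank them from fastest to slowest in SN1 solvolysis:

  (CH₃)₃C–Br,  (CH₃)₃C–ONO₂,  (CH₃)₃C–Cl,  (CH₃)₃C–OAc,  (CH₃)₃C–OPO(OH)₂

(CH₃)₃C–Br > (CH₃)₃C–Cl > (CH₃)₃C–ONO₂ > (CH₃)₃C–OPO(OH)₂ > (CH₃)₃C–OAc

Same R in every case — rank the leaving groups.
A good leaving group is a weak base: the lower the pKₐ of its conjugate acid, the more readily it departs.
(CH₃)₃C–Br loses Br⁻: pKₐ(HBr) ≈ -9
(CH₃)₃C–Cl loses Cl⁻: pKₐ(HCl) ≈ -7
(CH₃)₃C–ONO₂ loses NO₃⁻: pKₐ(HNO₃) ≈ -1.3
(CH₃)₃C–OPO(OH)₂ loses H₂PO₄⁻: pKₐ(H₃PO₄) ≈ 2.1
(CH₃)₃C–OAc loses AcO⁻: pKₐ(CH₃COOH) ≈ 4.8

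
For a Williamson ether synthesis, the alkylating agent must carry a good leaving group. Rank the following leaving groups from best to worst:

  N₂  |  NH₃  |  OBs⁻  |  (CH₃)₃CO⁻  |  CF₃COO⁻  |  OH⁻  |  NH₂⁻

N₂ > OBs⁻ > CF₃COO⁻ > NH₃ > OH⁻ > (CH₃)₃CO⁻ > NH₂⁻

N₂: no meaningful conjugate acid; N₂ departs as an exceptionally stable neutral molecule
OBs⁻: pKₐ(p-BrC₆H₄SO₃H) ≈ -2.8
CF₃COO⁻: pKₐ(CF₃COOH) ≈ 0.2
NH₃: pKₐ(NH₄⁺) ≈ 9.2
OH⁻: pKₐ(H₂O) ≈ 15.7
(CH₃)₃CO⁻: pKₐ(t-BuOH) ≈ 18
NH₂⁻: pKₐ(NH₃) ≈ 38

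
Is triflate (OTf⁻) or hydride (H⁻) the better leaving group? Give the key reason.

triflate (OTf⁻) is the better leaving group.
pKₐ(CF₃SO₃H (triflic acid)) ≈ -14 versus pKₐ(H₂) ≈ 36: triflate (OTf⁻) is the much weaker base.
Charge spread over three oxygens and a CF₃ group; the premier leaving group in synthesis.

triflate (OTf⁻)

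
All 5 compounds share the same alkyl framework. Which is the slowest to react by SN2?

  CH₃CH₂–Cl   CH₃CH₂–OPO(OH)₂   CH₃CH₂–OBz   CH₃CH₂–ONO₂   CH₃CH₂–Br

CH₃CH₂–OBz

Identical carbon frameworks mean the comparison reduces to leaving-group quality.
A good leaving group is a weak base: the lower the pKₐ of its conjugate acid, the more readily it departs.
CH₃CH₂–Br loses Br⁻: pKₐ(HBr) ≈ -9
CH₃CH₂–Cl loses Cl⁻: pKₐ(HCl) ≈ -7
CH₃CH₂–ONO₂ loses NO₃⁻: pKₐ(HNO₃) ≈ -1.3
CH₃CH₂–OPO(OH)₂ loses H₂PO₄⁻: pKₐ(H₃PO₄) ≈ 2.1
CH₃CH₂–OBz loses PhCOO⁻: pKₐ(C₆H₅COOH) ≈ 4.2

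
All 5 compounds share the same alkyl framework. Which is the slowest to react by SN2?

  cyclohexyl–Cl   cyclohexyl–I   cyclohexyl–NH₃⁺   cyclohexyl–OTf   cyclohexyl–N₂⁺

Same R in every case — rank the leaving groups.
Rank by basicity of the departing species: weakest base leaves most easily.
cyclohexyl–N₂⁺ loses N₂: no meaningful conjugate acid; N₂ departs as an exceptionally stable neutral molecule
cyclohexyl–OTf loses OTf⁻: pKₐ(CF₃SO₃H (triflic acid)) ≈ -14
cyclohexyl–I loses I⁻: pKₐ(HI) ≈ -10
cyclohexyl–Cl loses Cl⁻: pKₐ(HCl) ≈ -7
cyclohexyl–NH₃⁺ loses NH₃: pKₐ(NH₄⁺) ≈ 9.2

cyclohexyl–NH₃⁺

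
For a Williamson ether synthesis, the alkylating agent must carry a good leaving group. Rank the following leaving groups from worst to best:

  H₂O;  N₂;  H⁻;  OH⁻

H⁻ < OH⁻ < H₂O < N₂

A good leaving group is a weak base: the lower the pKₐ of its conjugate acid, the more readily it departs.
N₂: no meaningful conjugate acid; N₂ departs as an exceptionally stable neutral molecule
H₂O: pKₐ(H₃O⁺) ≈ -1.7
OH⁻: pKₐ(H₂O) ≈ 15.7
H⁻: pKₐ(H₂) ≈ 36 — extremely strong base; leaves only in special hydride-transfer contexts
Reversing gives the worst-to-best order requested.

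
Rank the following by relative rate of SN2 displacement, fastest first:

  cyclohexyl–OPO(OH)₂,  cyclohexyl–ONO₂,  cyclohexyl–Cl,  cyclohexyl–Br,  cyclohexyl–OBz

cyclohexyl–Br > cyclohexyl–Cl > cyclohexyl–ONO₂ > cyclohexyl–OPO(OH)₂ > cyclohexyl–OBz

Same R in every case — rank the leaving groups.
Leaving-group ability tracks the stability of the departed species; conjugate-acid pKₐ is the usual yardstick (lower pKₐ → better LG).
cyclohexyl–Br loses Br⁻: pKₐ(HBr) ≈ -9
cyclohexyl–Cl loses Cl⁻: pKₐ(HCl) ≈ -7
cyclohexyl–ONO₂ loses NO₃⁻: pKₐ(HNO₃) ≈ -1.3
cyclohexyl–OPO(OH)₂ loses H₂PO₄⁻: pKₐ(H₃PO₄) ≈ 2.1
cyclohexyl–OBz loses PhCOO⁻: pKₐ(C₆H₅COOH) ≈ 4.2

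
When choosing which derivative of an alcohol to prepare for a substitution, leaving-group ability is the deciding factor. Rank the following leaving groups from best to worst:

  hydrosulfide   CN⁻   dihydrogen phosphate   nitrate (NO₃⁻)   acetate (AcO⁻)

nitrate (NO₃⁻) > dihydrogen phosphate > acetate (AcO⁻) > hydrosulfide > CN⁻

A good leaving group is a weak base: the lower the pKₐ of its conjugate acid, the more readily it departs.
nitrate (NO₃⁻): pKₐ(HNO₃) ≈ -1.3
dihydrogen phosphate: pKₐ(H₃PO₄) ≈ 2.1
acetate (AcO⁻): pKₐ(CH₃COOH) ≈ 4.8
hydrosulfide: pKₐ(H₂S) ≈ 7
CN⁻: pKₐ(HCN) ≈ 9.2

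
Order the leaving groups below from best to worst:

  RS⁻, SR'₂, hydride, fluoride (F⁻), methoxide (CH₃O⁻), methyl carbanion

SR'₂ > fluoride (F⁻) > RS⁻ > methoxide (CH₃O⁻) > hydride > methyl carbanion

Rank by basicity of the departing species: weakest base leaves most easily.
SR'₂: pKₐ(R'₂SH⁺) ≈ -7 — neutral; leaves from a sulfonium salt (R–SR'₂⁺)
fluoride (F⁻): pKₐ(HF) ≈ 3.2 — small and strongly basic; the poor halide leaving group
RS⁻: pKₐ(RSH (a thiol)) ≈ 10.5
methoxide (CH₃O⁻): pKₐ(CH₃OH) ≈ 15.5 — strong base; alkoxides do not leave unassisted
hydride: pKₐ(H₂) ≈ 36 — extremely strong base; leaves only in special hydride-transfer contexts
methyl carbanion: pKₐ(CH₄) ≈ 48 — unstabilised carbanion; the worst conceivable leaving group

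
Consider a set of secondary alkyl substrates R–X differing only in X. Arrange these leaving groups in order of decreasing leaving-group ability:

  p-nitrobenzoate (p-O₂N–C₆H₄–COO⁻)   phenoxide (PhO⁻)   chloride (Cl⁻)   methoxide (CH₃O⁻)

chloride (Cl⁻) > p-nitrobenzoate (p-O₂N–C₆H₄–COO⁻) > phenoxide (PhO⁻) > methoxide (CH₃O⁻)

Rank by basicity of the departing species: weakest base leaves most easily.
chloride (Cl⁻): pKₐ(HCl) ≈ -7
p-nitrobenzoate (p-O₂N–C₆H₄–COO⁻): pKₐ(p-nitrobenzoic acid) ≈ 3.4
phenoxide (PhO⁻): pKₐ(C₆H₅OH (phenol)) ≈ 10
methoxide (CH₃O⁻): pKₐ(CH₃OH) ≈ 15.5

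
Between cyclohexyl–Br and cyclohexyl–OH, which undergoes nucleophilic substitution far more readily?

cyclohexyl–Br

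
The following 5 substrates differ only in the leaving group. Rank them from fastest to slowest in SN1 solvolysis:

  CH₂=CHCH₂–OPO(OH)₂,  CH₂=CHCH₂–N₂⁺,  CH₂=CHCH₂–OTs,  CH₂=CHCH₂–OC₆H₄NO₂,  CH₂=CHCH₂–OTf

The skeletons are identical, so relative rate is governed entirely by leaving-group ability.
Leaving-group ability tracks the stability of the departed species; conjugate-acid pKₐ is the usual yardstick (lower pKₐ → better LG).
CH₂=CHCH₂–N₂⁺ loses N₂: no meaningful conjugate acid; N₂ departs as an exceptionally stable neutral molecule
CH₂=CHCH₂–OTf loses OTf⁻: pKₐ(CF₃SO₃H (triflic acid)) ≈ -14
CH₂=CHCH₂–OTs loses OTs⁻: pKₐ(p-CH₃C₆H₄SO₃H (TsOH)) ≈ -2.8
CH₂=CHCH₂–OPO(OH)₂ loses H₂PO₄⁻: pKₐ(H₃PO₄) ≈ 2.1
CH₂=CHCH₂–OC₆H₄NO₂ loses p-O₂N–C₆H₄–O⁻: pKₐ(p-nitrophenol) ≈ 7.2

CH₂=CHCH₂–N₂⁺ > CH₂=CHCH₂–OTf > CH₂=CHCH₂–OTs > CH₂=CHCH₂–OPO(OH)₂ > CH₂=CHCH₂–OC₆H₄NO₂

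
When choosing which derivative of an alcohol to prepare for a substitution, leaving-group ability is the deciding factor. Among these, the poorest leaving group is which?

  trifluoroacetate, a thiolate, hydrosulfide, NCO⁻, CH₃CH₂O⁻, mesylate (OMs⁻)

CH₃CH₂O⁻

Leaving-group ability tracks the stability of the departed species; conjugate-acid pKₐ is the usual yardstick (lower pKₐ → better LG).
mesylate (OMs⁻): pKₐ(CH₃SO₃H (MsOH)) ≈ -1.9
trifluoroacetate: pKₐ(CF₃COOH) ≈ 0.2
NCO⁻: pKₐ(HOCN) ≈ 3.5
hydrosulfide: pKₐ(H₂S) ≈ 7
a thiolate: pKₐ(RSH (a thiol)) ≈ 10.5
CH₃CH₂O⁻: pKₐ(CH₃CH₂OH) ≈ 16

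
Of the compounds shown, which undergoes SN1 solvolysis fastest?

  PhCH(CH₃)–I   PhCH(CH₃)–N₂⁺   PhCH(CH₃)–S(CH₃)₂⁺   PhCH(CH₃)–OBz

The skeletons are identical, so relative rate is governed entirely by leaving-group ability.
Rank by basicity of the departing species: weakest base leaves most easily.
PhCH(CH₃)–N₂⁺ loses N₂: no meaningful conjugate acid; N₂ departs as an exceptionally stable neutral molecule
PhCH(CH₃)–I loses I⁻: pKₐ(HI) ≈ -10
PhCH(CH₃)–S(CH₃)₂⁺ loses SR'₂: pKₐ(R'₂SH⁺) ≈ -7
PhCH(CH₃)–OBz loses PhCOO⁻: pKₐ(C₆H₅COOH) ≈ 4.2

PhCH(CH₃)–N₂⁺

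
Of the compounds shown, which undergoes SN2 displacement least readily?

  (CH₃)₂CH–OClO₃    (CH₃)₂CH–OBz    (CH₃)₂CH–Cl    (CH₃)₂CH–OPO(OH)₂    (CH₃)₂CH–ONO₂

(CH₃)₂CH–OBz

With the same alkyl group throughout, only the leaving group differentiates the rates.
A good leaving group is a weak base: the lower the pKₐ of its conjugate acid, the more readily it departs.
(CH₃)₂CH–OClO₃ loses ClO₄⁻: pKₐ(HClO₄) ≈ -10
(CH₃)₂CH–Cl loses Cl⁻: pKₐ(HCl) ≈ -7
(CH₃)₂CH–ONO₂ loses NO₃⁻: pKₐ(HNO₃) ≈ -1.3
(CH₃)₂CH–OPO(OH)₂ loses H₂PO₄⁻: pKₐ(H₃PO₄) ≈ 2.1
(CH₃)₂CH–OBz loses PhCOO⁻: pKₐ(C₆H₅COOH) ≈ 4.2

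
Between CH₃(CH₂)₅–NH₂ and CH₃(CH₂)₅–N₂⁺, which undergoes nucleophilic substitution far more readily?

From CH₃(CH₂)₅–NH₂ the departing group would be NH₂⁻ (pKₐ(NH₃) ≈ 38). Extremely strong base; never a leaving group.
From CH₃(CH₂)₅–N₂⁺ the leaving group is N₂ (no meaningful conjugate acid; N₂ departs as an exceptionally stable neutral molecule).
(In practice CH₃(CH₂)₅–N₂⁺ is made from CH₃(CH₂)₅–NH₂ by diazotisation (NaNO₂ / HCl, 0 °C), generating a diazonium salt that expels N₂.)

CH₃(CH₂)₅–N₂⁺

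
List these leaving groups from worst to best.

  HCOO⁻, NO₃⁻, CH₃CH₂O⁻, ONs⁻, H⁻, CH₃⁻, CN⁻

The more stable X⁻ (or X) is on its own — i.e. the weaker a base it is — the better a leaving group it makes.
ONs⁻: pKₐ(p-O₂NC₆H₄SO₃H) ≈ -3.5
NO₃⁻: pKₐ(HNO₃) ≈ -1.3
HCOO⁻: pKₐ(HCOOH) ≈ 3.8
CN⁻: pKₐ(HCN) ≈ 9.2
CH₃CH₂O⁻: pKₐ(CH₃CH₂OH) ≈ 16
H⁻: pKₐ(H₂) ≈ 36
CH₃⁻: pKₐ(CH₄) ≈ 48
Listed from poorest to best leaving group as asked.

CH₃⁻ < H⁻ < CH₃CH₂O⁻ < CN⁻ < HCOO⁻ < NO₃⁻ < ONs⁻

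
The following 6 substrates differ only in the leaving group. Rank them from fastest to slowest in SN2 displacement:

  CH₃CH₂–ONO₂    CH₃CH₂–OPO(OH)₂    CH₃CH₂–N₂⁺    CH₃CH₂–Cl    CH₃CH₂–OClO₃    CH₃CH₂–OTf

Identical carbon frameworks mean the comparison reduces to leaving-group quality.
The more stable X⁻ (or X) is on its own — i.e. the weaker a base it is — the better a leaving group it makes.
CH₃CH₂–N₂⁺ loses N₂: no meaningful conjugate acid; N₂ departs as an exceptionally stable neutral molecule
CH₃CH₂–OTf loses OTf⁻: pKₐ(CF₃SO₃H (triflic acid)) ≈ -14
CH₃CH₂–OClO₃ loses ClO₄⁻: pKₐ(HClO₄) ≈ -10
CH₃CH₂–Cl loses Cl⁻: pKₐ(HCl) ≈ -7
CH₃CH₂–ONO₂ loses NO₃⁻: pKₐ(HNO₃) ≈ -1.3
CH₃CH₂–OPO(OH)₂ loses H₂PO₄⁻: pKₐ(H₃PO₄) ≈ 2.1

CH₃CH₂–N₂⁺ > CH₃CH₂–OTf > CH₃CH₂–OClO₃ > CH₃CH₂–Cl > CH₃CH₂–ONO₂ > CH₃CH₂–OPO(OH)₂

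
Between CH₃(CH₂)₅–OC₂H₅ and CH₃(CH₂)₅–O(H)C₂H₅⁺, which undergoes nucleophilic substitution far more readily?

From CH₃(CH₂)₅–OC₂H₅ the departing group would be CH₃CH₂O⁻ (pKₐ(CH₃CH₂OH) ≈ 16). Strong base; alkoxides do not leave unassisted.
From CH₃(CH₂)₅–O(H)C₂H₅⁺ the leaving group is R'OH (pKₐ(R'OH₂⁺) ≈ -2.4). Neutral; leaves from a protonated ether (an oxonium ion, R–O(H)R'⁺).
(In practice CH₃(CH₂)₅–O(H)C₂H₅⁺ is made from CH₃(CH₂)₅–OC₂H₅ by protonation with concentrated HBr, allowing neutral ethanol, rather than ethoxide, to depart.)

CH₃(CH₂)₅–O(H)C₂H₅⁺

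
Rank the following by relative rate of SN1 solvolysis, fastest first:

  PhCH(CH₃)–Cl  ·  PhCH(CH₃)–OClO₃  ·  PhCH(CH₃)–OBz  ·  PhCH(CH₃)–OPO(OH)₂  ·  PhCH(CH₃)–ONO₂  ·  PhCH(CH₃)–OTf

PhCH(CH₃)–OTf > PhCH(CH₃)–OClO₃ > PhCH(CH₃)–Cl > PhCH(CH₃)–ONO₂ > PhCH(CH₃)–OPO(OH)₂ > PhCH(CH₃)–OBz

Same R in every case — rank the leaving groups.
Leaving-group ability tracks the stability of the departed species; conjugate-acid pKₐ is the usual yardstick (lower pKₐ → better LG).
PhCH(CH₃)–OTf loses OTf⁻: pKₐ(CF₃SO₃H (triflic acid)) ≈ -14
PhCH(CH₃)–OClO₃ loses ClO₄⁻: pKₐ(HClO₄) ≈ -10
PhCH(CH₃)–Cl loses Cl⁻: pKₐ(HCl) ≈ -7
PhCH(CH₃)–ONO₂ loses NO₃⁻: pKₐ(HNO₃) ≈ -1.3
PhCH(CH₃)–OPO(OH)₂ loses H₂PO₄⁻: pKₐ(H₃PO₄) ≈ 2.1
PhCH(CH₃)–OBz loses PhCOO⁻: pKₐ(C₆H₅COOH) ≈ 4.2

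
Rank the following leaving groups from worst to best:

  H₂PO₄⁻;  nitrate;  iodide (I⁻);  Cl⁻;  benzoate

Rank by basicity of the departing species: weakest base leaves most easily.
iodide (I⁻): pKₐ(HI) ≈ -10
Cl⁻: pKₐ(HCl) ≈ -7
nitrate: pKₐ(HNO₃) ≈ -1.3
H₂PO₄⁻: pKₐ(H₃PO₄) ≈ 2.1
benzoate: pKₐ(C₆H₅COOH) ≈ 4.2
The question asks for worst first, so the sequence is read in increasing leaving-group ability.

benzoate < H₂PO₄⁻ < nitrate < Cl⁻ < iodide (I⁻)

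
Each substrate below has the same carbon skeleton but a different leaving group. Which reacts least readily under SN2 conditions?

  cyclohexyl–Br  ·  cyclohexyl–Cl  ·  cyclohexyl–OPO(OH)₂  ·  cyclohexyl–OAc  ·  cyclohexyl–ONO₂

Same R in every case — rank the leaving groups.
Leaving-group ability tracks the stability of the departed species; conjugate-acid pKₐ is the usual yardstick (lower pKₐ → better LG).
cyclohexyl–Br loses Br⁻: pKₐ(HBr) ≈ -9
cyclohexyl–Cl loses Cl⁻: pKₐ(HCl) ≈ -7
cyclohexyl–ONO₂ loses NO₃⁻: pKₐ(HNO₃) ≈ -1.3
cyclohexyl–OPO(OH)₂ loses H₂PO₄⁻: pKₐ(H₃PO₄) ≈ 2.1
cyclohexyl–OAc loses AcO⁻: pKₐ(CH₃COOH) ≈ 4.8

cyclohexyl–OAc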